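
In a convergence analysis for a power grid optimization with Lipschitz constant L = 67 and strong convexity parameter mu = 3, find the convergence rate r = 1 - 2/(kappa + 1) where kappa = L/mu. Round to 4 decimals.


Step 1: Compute the condition number.
kappa = L/mu = 67/3 = 22.3333
Step 2: Compute the convergence rate.
r = 1 - 2/(kappa + 1) = 1 - 2*mu/(L + mu) = (L - mu)/(L + mu) = 64/70 = 0.9143


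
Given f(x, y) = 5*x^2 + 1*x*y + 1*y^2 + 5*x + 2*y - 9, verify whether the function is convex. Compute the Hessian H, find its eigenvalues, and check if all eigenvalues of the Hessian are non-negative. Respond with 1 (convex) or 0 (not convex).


The Hessian of f(x,y) = 5*x^2 + 1*x*y + 1*y^2 + 5*x + 2*y - 9 is:
H = [[10, 1], [1, 2]]
Trace = 10 + 2 = 12
Determinant = 10*2 - (1)^2 = 19
Discriminant = (12)^2 - 4*19 = 68.0
Eigenvalues: lambda_1 = 1.8769, lambda_2 = 10.1231
The function is convex.

1


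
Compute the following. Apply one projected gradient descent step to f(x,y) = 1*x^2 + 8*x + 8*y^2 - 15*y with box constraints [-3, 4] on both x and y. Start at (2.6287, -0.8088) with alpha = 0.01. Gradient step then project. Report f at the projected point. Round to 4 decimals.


Step 1: Compute gradient at (2.6287, -0.8088).
grad_x = 2*1*2.6287 + 8 = 13.2574
grad_y = 2*8*-0.8088 - 15 = -27.9408
Step 2: Gradient step.
x_raw = 2.6287 - 0.01*13.2574 = 2.4961
y_raw = -0.8088 - 0.01*-27.9408 = -0.5294
Step 3: Project onto [-3, 4].
x_proj = clip(2.4961) = 2.4961
y_proj = clip(-0.5294) = -0.5294
Step 4: Evaluate f.
f(2.4961, -0.5294) = 36.3826


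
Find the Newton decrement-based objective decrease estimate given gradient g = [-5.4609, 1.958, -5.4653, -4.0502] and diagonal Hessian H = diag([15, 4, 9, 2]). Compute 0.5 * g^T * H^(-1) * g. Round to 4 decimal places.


Step 1: H is diagonal, so H^(-1) * g = [-0.3641, 0.4895, -0.6073, -2.0251].
Step 2: g^T H^(-1) g = sum_i g_i^2 / H_ii
  = (-5.4609)^2/15 + (1.958)^2/4 + (-5.4653)^2/9 + (-4.0502)^2/2
  = 1.9881 + 0.9584 + 3.3188 + 8.2021 = 14.4674
Step 3: Objective decrease = 0.5 * g^T H^(-1) g = 7.2337


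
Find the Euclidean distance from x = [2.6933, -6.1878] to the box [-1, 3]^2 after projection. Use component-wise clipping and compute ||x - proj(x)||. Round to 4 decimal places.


Project each component onto [-1, 3].
clip(2.6933) = 2.6933, clip(-6.1878) = -1.0
Projection = [2.6933, -1.0]
Squared diffs: [0.0, 26.9133]
Distance = sqrt(26.9133) = 5.1878


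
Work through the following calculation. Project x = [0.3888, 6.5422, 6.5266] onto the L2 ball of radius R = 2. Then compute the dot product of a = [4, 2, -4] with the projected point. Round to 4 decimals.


Step 1: Compute ||x|| (intermediates to 6 decimals).
||x|| = sqrt(0.3888^2 + 6.5422^2 + 6.5266^2) = 9.249219
Step 2: Project.
Since ||x|| > R, scale = R/||x|| = 2/9.249219 = 0.216234, proj(x) = scale * x
proj(x) = [0.084072, 1.414646, 1.411273]
Step 3: Dot product.
a^T * proj(x) = 4*0.084072 + 2*1.414646 - 4*1.411273 = -2.4795


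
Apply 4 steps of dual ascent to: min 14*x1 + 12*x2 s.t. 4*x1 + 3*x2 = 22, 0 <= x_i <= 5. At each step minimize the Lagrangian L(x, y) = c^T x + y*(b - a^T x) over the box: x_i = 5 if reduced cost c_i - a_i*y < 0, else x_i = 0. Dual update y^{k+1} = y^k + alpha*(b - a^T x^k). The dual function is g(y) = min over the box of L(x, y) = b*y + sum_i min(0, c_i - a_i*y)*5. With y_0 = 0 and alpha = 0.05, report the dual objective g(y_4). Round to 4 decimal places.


Dual ascent for LP: min 14*x1 + 12*x2, 4*x1 + 3*x2 = 22, 0 <= x_i <= 5
Step 1: y^k = 0.0, reduced costs: (14.0, 12.0)
  x^k = (0.0, 0.0), subgradient = b - a^T x = 22.0
  y^{k+1} = 0.0 + 0.05*22.0 = 1.1
Step 2: y^k = 1.1, reduced costs: (9.6, 8.7)
  x^k = (0.0, 0.0), subgradient = b - a^T x = 22.0
  y^{k+1} = 1.1 + 0.05*22.0 = 2.2
Step 3: y^k = 2.2, reduced costs: (5.2, 5.4)
  x^k = (0.0, 0.0), subgradient = b - a^T x = 22.0
  y^{k+1} = 2.2 + 0.05*22.0 = 3.3
Step 4: y^k = 3.3, reduced costs: (0.8, 2.1)
  x^k = (0.0, 0.0), subgradient = b - a^T x = 22.0
  y^{k+1} = 3.3 + 0.05*22.0 = 4.4
Dual objective at y_4 = 4.4: reduced costs (-3.6, -1.2), box minimizer x = (5.0, 5.0)
g(y_4) = b*y + (c1 - a1*y)*x1 + (c2 - a2*y)*x2 = 22*4.4 + (-3.6)*5.0 + (-1.2)*5.0 = 96.8 - 18.0 - 6.0 = 72.8


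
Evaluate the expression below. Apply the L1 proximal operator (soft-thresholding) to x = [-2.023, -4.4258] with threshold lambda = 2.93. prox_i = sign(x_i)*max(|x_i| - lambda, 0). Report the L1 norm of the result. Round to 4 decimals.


Soft-thresholding with lambda = 2.93:
prox(-2.023) = sign(-2.023)*max(|-2.023| - 2.93, 0) = 0.0
prox(-4.4258) = sign(-4.4258)*max(|-4.4258| - 2.93, 0) = -1.4958
prox(x) = [0.0, -1.4958]
||prox(x)||_1 = 0.0 + 1.4958 = 1.4958


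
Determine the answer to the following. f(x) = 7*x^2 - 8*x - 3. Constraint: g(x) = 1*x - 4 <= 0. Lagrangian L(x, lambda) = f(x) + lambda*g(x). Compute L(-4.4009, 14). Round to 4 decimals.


Step 1: Evaluate f(x).
f(-4.4009) = 7*(-4.4009)^2 - 8*(-4.4009) - 3 = 167.7826
Step 2: Evaluate g(x).
g(-4.4009) = 1*-4.4009 - 4 = -8.4009
Step 3: Compute Lagrangian.
L = 167.7826 + 14*-8.4009 = 50.17


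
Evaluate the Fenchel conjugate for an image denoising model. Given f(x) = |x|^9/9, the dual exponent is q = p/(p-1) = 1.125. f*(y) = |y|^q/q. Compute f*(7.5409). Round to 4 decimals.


The conjugate exponent q satisfies 1/p + 1/q = 1.
p = 9, so q = 9/(9 - 1) = 1.125
|y|^q = 7.5409^1.125 = 9.7074
f*(7.5409) = 9.7074 / 1.125 = 8.6288


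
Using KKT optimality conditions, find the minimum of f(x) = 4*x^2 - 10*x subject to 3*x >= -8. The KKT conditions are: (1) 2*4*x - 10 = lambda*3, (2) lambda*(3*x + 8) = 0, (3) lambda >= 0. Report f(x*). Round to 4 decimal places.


Step 1: Try lambda = 0 (constraint inactive).
Stationarity: 2*4*x - 10 = 0
x* = 10/(2*4) = 1.25
Check constraint: 3*1.25 = 3.75 >= -8 -- satisfied.
Step 2: Compute optimal value.
f(x*) = 4*1.25^2 - 10*1.25 = -6.25


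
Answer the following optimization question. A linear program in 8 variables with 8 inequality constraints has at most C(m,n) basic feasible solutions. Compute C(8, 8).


Each vertex corresponds to some choice of n active constraints out of m, so the number of vertices is at most C(m, n) = m! / (n!(m-n)!).
m = 8, n = 8
Numerator: 8 * 7 * 6 * 5 * 4 * 3 * 2 * 1
Denominator: 8! = 40320
C(8, 8) = 1


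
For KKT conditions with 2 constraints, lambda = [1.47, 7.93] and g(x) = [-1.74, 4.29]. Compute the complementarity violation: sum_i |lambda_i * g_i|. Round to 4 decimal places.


KKT complementary slackness check:
lambda_1 * g_1 = 1.47 * -1.74 = -2.5578
lambda_2 * g_2 = 7.93 * 4.29 = 34.0197
Total violation = 2.5578 + 34.0197 = 36.5775


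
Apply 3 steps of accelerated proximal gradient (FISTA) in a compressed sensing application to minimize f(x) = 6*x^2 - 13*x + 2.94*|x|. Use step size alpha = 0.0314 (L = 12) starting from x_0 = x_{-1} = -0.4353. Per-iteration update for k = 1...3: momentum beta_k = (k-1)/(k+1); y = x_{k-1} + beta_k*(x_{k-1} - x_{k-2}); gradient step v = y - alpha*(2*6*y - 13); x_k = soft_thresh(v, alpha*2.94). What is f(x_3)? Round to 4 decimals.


FISTA on f(x) = 6*x^2 - 13*x + 2.94*|x|
L = 12, alpha = 0.0314
Iteration 1: beta = 0.0, y = -0.4353 + 0.0*(-0.4353 + 0.4353) = -0.4353
  grad(y) = -18.2236, v = y - alpha*grad = 0.1369
  prox(v) = soft_thresh(0.1369, 0.0923) = 0.0446
Iteration 2: beta = 0.3333, y = 0.0446 + 0.3333*(0.0446 + 0.4353) = 0.2046
  grad(y) = -10.5451, v = y - alpha*grad = 0.5357
  prox(v) = soft_thresh(0.5357, 0.0923) = 0.4434
Iteration 3: beta = 0.5, y = 0.4434 + 0.5*(0.4434 - 0.0446) = 0.6428
  grad(y) = -5.2869, v = y - alpha*grad = 0.8088
  prox(v) = soft_thresh(0.8088, 0.0923) = 0.7165
f(x_3) = 6*0.7165^2 - 13*0.7165 + 2.94*|0.7165| = -4.1277


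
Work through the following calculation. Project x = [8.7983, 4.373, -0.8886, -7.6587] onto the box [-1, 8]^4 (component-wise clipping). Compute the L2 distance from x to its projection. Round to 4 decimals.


Project each component onto [-1, 8].
clip(8.7983) = 8.0, clip(4.373) = 4.373, clip(-0.8886) = -0.8886, clip(-7.6587) = -1.0
Projection = [8.0, 4.373, -0.8886, -1.0]
Squared diffs: [0.6373, 0.0, 0.0, 44.3383]
Distance = sqrt(44.9756) = 6.7064


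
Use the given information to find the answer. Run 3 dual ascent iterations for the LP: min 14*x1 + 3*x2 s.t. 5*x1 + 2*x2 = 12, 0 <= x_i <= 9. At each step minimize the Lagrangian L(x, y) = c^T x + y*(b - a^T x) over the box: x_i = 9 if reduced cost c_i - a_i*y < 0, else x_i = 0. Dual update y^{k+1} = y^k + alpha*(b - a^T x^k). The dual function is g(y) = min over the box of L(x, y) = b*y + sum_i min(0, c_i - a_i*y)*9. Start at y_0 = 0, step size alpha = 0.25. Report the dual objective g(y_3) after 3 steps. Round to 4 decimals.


Dual ascent for LP: min 14*x1 + 3*x2, 5*x1 + 2*x2 = 12, 0 <= x_i <= 9
Step 1: y^k = 0.0, reduced costs: (14.0, 3.0)
  x^k = (0.0, 0.0), subgradient = b - a^T x = 12.0
  y^{k+1} = 0.0 + 0.25*12.0 = 3.0
Step 2: y^k = 3.0, reduced costs: (-1.0, -3.0)
  x^k = (9.0, 9.0), subgradient = b - a^T x = -51.0
  y^{k+1} = 3.0 + 0.25*-51.0 = -9.75
Step 3: y^k = -9.75, reduced costs: (62.75, 22.5)
  x^k = (0.0, 0.0), subgradient = b - a^T x = 12.0
  y^{k+1} = -9.75 + 0.25*12.0 = -6.75
Dual objective at y_3 = -6.75: reduced costs (47.75, 16.5), box minimizer x = (0.0, 0.0)
g(y_3) = b*y + (c1 - a1*y)*x1 + (c2 - a2*y)*x2 = 12*(-6.75) + 47.75*0.0 + 16.5*0.0 = -81.0 + 0.0 + 0.0 = -81.0


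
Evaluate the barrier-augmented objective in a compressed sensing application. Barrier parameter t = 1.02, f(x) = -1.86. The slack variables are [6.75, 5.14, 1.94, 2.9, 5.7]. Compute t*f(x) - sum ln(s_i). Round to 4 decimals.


Step 1: Compute log-barrier.
ln values: [1.9095, 1.6371, 0.6627, 1.0647, 1.7405]
phi = -(1.9095 + 1.6371 + 0.6627 + 1.0647 + 1.7405) = -7.0145
Step 2: Compute augmented objective.
t*f(x) = 1.02*-1.86 = -1.8972
Total = -1.8972 - 7.0145 = -8.9117


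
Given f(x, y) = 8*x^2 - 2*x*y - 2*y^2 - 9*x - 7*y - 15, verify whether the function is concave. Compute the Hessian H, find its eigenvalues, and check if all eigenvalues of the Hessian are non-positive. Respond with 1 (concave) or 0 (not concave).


The Hessian of f(x,y) = 8*x^2 - 2*x*y - 2*y^2 - 9*x - 7*y - 15 is:
H = [[16, -2], [-2, -4]]
Trace = 16 - 4 = 12
Determinant = 16*-4 - (-2)^2 = -68
Discriminant = (12)^2 - 4*-68 = 416.0
Eigenvalues: lambda_1 = -4.198, lambda_2 = 16.198
The function is not concave.

0


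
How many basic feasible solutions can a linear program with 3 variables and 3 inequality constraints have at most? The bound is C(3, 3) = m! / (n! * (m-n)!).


Each vertex corresponds to some choice of n active constraints out of m, so the number of vertices is at most C(m, n) = m! / (n!(m-n)!).
m = 3, n = 3
Numerator: 3 * 2 * 1
Denominator: 3! = 6
C(3, 3) = 1


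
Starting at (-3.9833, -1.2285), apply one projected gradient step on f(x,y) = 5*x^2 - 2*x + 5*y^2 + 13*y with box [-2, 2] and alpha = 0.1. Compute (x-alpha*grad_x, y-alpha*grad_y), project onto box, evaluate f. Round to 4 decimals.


Step 1: Compute gradient at (-3.9833, -1.2285).
grad_x = 2*5*-3.9833 - 2 = -41.833
grad_y = 2*5*-1.2285 + 13 = 0.715
Step 2: Gradient step.
x_raw = -3.9833 - 0.1*-41.833 = 0.2
y_raw = -1.2285 - 0.1*0.715 = -1.3
Step 3: Project onto [-2, 2].
x_proj = clip(0.2) = 0.2
y_proj = clip(-1.3) = -1.3
Step 4: Evaluate f.
f(0.2, -1.3) = -8.65


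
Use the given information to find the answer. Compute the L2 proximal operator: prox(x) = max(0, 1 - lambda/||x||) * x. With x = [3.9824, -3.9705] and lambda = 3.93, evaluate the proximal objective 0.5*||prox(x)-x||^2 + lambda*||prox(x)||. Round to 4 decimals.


Step 1: Compute ||x||.
||x|| = 5.6236
Step 2: Compute scaling factor.
scale = max(0, 1 - 3.93/5.6236) = 0.3012
Step 3: prox(x) = [1.1993, -1.1957]
||prox(x)|| = 1.6936
Step 4: Proximal objective.
0.5*||prox-x||^2 = 7.7225
lambda*||prox|| = 6.6558
Total = 14.3781


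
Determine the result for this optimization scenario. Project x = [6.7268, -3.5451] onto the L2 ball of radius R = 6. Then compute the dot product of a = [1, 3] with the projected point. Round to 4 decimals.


Step 1: Compute ||x|| (intermediates to 6 decimals).
||x|| = sqrt(6.7268^2 + (-3.5451)^2) = 7.603787
Step 2: Project.
Since ||x|| > R, scale = R/||x|| = 6/7.603787 = 0.78908, proj(x) = scale * x
proj(x) = [5.307983, -2.797368]
Step 3: Dot product.
a^T * proj(x) = 1*5.307983 + 3*(-2.797368) = -3.0841


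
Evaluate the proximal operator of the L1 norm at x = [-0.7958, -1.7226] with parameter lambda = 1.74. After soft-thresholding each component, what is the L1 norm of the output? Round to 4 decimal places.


Soft-thresholding with lambda = 1.74:
prox(-0.7958) = sign(-0.7958)*max(|-0.7958| - 1.74, 0) = 0.0
prox(-1.7226) = sign(-1.7226)*max(|-1.7226| - 1.74, 0) = 0.0
prox(x) = [0.0, 0.0]
||prox(x)||_1 = 0.0 + 0.0 = 0.0


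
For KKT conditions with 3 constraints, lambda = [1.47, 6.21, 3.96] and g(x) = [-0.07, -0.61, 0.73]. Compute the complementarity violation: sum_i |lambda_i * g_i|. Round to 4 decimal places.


KKT complementary slackness check:
lambda_1 * g_1 = 1.47 * -0.07 = -0.1029
lambda_2 * g_2 = 6.21 * -0.61 = -3.7881
lambda_3 * g_3 = 3.96 * 0.73 = 2.8908
Total violation = 0.1029 + 3.7881 + 2.8908 = 6.7818


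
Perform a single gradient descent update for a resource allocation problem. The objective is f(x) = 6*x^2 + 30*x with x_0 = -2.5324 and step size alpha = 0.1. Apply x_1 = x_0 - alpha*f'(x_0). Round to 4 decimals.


We compute the gradient at x_0 and apply the update.
f'(x) = 12*x + 30
f'(-2.5324) = 12*-2.5324 + 30 = -0.3888
x_1 = -2.5324 - 0.1*-0.3888 = -2.4935


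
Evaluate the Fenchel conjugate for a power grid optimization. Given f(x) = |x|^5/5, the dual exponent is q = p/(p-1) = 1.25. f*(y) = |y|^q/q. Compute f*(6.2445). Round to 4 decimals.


The conjugate exponent q satisfies 1/p + 1/q = 1.
p = 5, so q = 5/(5 - 1) = 1.25
|y|^q = 6.2445^1.25 = 9.8712
f*(6.2445) = 9.8712 / 1.25 = 7.897


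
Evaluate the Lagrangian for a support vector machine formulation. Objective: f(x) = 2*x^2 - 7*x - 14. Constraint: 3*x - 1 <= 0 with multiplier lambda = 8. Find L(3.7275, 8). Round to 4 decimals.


Step 1: Evaluate f(x).
f(3.7275) = 2*3.7275^2 - 7*3.7275 - 14 = -12.304
Step 2: Evaluate g(x).
g(3.7275) = 3*3.7275 - 1 = 10.1825
Step 3: Compute Lagrangian.
L = -12.304 + 8*10.1825 = 69.156


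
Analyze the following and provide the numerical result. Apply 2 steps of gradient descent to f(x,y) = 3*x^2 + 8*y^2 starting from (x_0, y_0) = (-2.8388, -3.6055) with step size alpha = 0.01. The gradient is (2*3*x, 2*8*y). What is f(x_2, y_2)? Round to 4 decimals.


Gradient descent on f(x,y) = 3*x^2 + 8*y^2.
Starting point: (-2.8388, -3.6055), alpha = 0.01
Step 1: grad_x = 2*3*-2.8388 = -17.0328, grad_y = 2*8*-3.6055 = -57.688
  x_1 = -2.8388 - 0.01*-17.0328 = -2.6685
  y_1 = -3.6055 - 0.01*-57.688 = -3.0286
Step 2: grad_x = 2*3*-2.6685 = -16.0108, grad_y = 2*8*-3.0286 = -48.4579
  x_2 = -2.6685 - 0.01*-16.0108 = -2.5084
  y_2 = -3.0286 - 0.01*-48.4579 = -2.544
f(-2.5084, -2.544) = 3*(-2.5084)^2 + 8*(-2.544)^2 = 70.6528


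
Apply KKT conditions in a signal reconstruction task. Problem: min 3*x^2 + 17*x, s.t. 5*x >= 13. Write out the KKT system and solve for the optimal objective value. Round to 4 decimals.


Step 1: Try lambda = 0 (constraint inactive).
x_unc = -17/(2*3) = -2.8333
Check: 5*-2.8333 = -14.1665 < 13 -- violated!
Step 2: Constraint must be active: 5*x = 13
x* = 13/5 = 2.6
lambda = (2*3*2.6 + 17)/5 = 6.52
Step 3: Compute optimal value.
f(x*) = 3*2.6^2 + 17*2.6 = 64.48


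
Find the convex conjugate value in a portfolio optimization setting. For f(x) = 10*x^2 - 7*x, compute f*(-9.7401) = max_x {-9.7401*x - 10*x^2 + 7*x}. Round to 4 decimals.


f*(y) = sup_x {y*x - a*x^2 - b*x} = sup_x {(y-b)*x - a*x^2}
FOC: (y - b) - 2a*x = 0 => x* = (y - b)/(2a)
x* = (-9.7401 + 7)/(2*10) = -0.137
f*(-9.7401) = (y-b)^2/(4a) = (-9.7401 + 7)^2/(4*10)
= 7.5081/40 = 0.1877


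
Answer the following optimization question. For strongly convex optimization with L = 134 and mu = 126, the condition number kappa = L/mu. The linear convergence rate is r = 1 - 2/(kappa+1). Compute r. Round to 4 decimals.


Step 1: Compute the condition number.
kappa = L/mu = 134/126 = 1.0635
Step 2: Compute the convergence rate.
r = 1 - 2/(kappa + 1) = 1 - 2*mu/(L + mu) = (L - mu)/(L + mu) = 8/260 = 0.0308


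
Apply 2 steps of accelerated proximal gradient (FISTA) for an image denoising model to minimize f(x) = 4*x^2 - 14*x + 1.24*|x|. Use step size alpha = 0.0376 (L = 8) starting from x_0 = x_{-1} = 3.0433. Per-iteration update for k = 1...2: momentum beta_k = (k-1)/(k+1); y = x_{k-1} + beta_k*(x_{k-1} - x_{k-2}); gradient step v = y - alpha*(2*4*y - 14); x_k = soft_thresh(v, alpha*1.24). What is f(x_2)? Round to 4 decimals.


FISTA on f(x) = 4*x^2 - 14*x + 1.24*|x|
L = 8, alpha = 0.0376
Iteration 1: beta = 0.0, y = 3.0433 + 0.0*(3.0433 - 3.0433) = 3.0433
  grad(y) = 10.3464, v = y - alpha*grad = 2.6543
  prox(v) = soft_thresh(2.6543, 0.0466) = 2.6077
Iteration 2: beta = 0.3333, y = 2.6077 + 0.3333*(2.6077 - 3.0433) = 2.4624
  grad(y) = 5.6995, v = y - alpha*grad = 2.2481
  prox(v) = soft_thresh(2.2481, 0.0466) = 2.2015
f(x_2) = 4*2.2015^2 - 14*2.2015 + 1.24*|2.2015| = -8.7047


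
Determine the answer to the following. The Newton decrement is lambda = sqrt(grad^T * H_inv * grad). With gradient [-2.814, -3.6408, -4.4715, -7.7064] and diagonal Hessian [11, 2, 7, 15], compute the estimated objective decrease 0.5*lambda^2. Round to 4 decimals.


Step 1: H is diagonal, so H^(-1) * g = [-0.2558, -1.8204, -0.6388, -0.5138].
Step 2: g^T H^(-1) g = sum_i g_i^2 / H_ii
  = (-2.814)^2/11 + (-3.6408)^2/2 + (-4.4715)^2/7 + (-7.7064)^2/15
  = 0.7199 + 6.6277 + 2.8563 + 3.9592 = 14.1632
Step 3: Objective decrease = 0.5 * g^T H^(-1) g = 7.0816


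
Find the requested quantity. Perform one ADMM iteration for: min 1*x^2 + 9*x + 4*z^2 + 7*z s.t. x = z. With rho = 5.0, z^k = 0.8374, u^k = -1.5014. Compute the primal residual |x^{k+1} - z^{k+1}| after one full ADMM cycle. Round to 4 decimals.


ADMM iteration with rho = 5.0, z^k = 0.8374, u^k = -1.5014
Step 1: x-update.
Minimize 1*x^2 + 9*x + (5.0/2)*(x - 0.8374 - 1.5014)^2
FOC: (2*1 + 5.0)*x = -9 + 5.0*(0.8374 + 1.5014)
x^{k+1} = 0.3849
Step 2: z-update.
Minimize 4*z^2 + 7*z + (5.0/2)*(0.3849 - z - 1.5014)^2
FOC: (2*4 + 5.0)*z = -7 + 5.0*(0.3849 - 1.5014)
z^{k+1} = -0.9679
Step 3: u-update.
u^{k+1} = -1.5014 + 0.3849 + 0.9679 = -0.1486
Step 4: Primal residual = |0.3849 + 0.9679| = 1.3528


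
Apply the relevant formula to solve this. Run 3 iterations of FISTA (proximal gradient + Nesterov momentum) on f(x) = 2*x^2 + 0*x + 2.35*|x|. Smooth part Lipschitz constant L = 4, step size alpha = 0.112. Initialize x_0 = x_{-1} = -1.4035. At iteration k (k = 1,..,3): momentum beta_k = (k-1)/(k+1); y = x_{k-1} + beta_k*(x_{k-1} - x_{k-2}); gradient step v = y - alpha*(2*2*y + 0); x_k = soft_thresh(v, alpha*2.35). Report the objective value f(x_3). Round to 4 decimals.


FISTA on f(x) = 2*x^2 + 0*x + 2.35*|x|
L = 4, alpha = 0.112
Iteration 1: beta = 0.0, y = -1.4035 + 0.0*(-1.4035 + 1.4035) = -1.4035
  grad(y) = -5.614, v = y - alpha*grad = -0.7747
  prox(v) = soft_thresh(-0.7747, 0.2632) = -0.5115
Iteration 2: beta = 0.3333, y = -0.5115 + 0.3333*(-0.5115 + 1.4035) = -0.2142
  grad(y) = -0.8568, v = y - alpha*grad = -0.1182
  prox(v) = soft_thresh(-0.1182, 0.2632) = 0.0
Iteration 3: beta = 0.5, y = 0.0 + 0.5*(0.0 + 0.5115) = 0.2558
  grad(y) = 1.0231, v = y - alpha*grad = 0.1412
  prox(v) = soft_thresh(0.1412, 0.2632) = 0.0
f(x_3) = 2*0.0^2 + 0*0.0 + 2.35*|0.0| = 0.0


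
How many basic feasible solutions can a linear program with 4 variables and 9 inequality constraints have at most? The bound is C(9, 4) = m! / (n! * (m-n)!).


Each vertex corresponds to some choice of n active constraints out of m, so the number of vertices is at most C(m, n) = m! / (n!(m-n)!).
m = 9, n = 4
Numerator: 9 * 8 * 7 * 6
Denominator: 4! = 24
C(9, 4) = 126


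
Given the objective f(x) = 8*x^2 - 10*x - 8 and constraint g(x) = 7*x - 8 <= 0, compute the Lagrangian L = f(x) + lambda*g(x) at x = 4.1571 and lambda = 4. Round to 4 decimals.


Step 1: Evaluate f(x).
f(4.1571) = 8*4.1571^2 - 10*4.1571 - 8 = 88.6808
Step 2: Evaluate g(x).
g(4.1571) = 7*4.1571 - 8 = 21.0997
Step 3: Compute Lagrangian.
L = 88.6808 + 4*21.0997 = 173.0796


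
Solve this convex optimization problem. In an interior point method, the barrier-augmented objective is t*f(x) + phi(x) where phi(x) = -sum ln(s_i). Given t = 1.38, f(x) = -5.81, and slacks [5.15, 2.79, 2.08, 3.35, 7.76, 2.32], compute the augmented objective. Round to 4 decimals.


Step 1: Compute log-barrier.
ln values: [1.639, 1.026, 0.7324, 1.209, 2.049, 0.8416]
phi = -(1.639 + 1.026 + 0.7324 + 1.209 + 2.049 + 0.8416) = -7.4969
Step 2: Compute augmented objective.
t*f(x) = 1.38*-5.81 = -8.0178
Total = -8.0178 - 7.4969 = -15.5147


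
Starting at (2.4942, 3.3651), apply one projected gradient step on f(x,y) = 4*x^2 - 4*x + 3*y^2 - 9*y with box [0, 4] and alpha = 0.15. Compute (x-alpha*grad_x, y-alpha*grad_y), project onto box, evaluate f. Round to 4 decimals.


Step 1: Compute gradient at (2.4942, 3.3651).
grad_x = 2*4*2.4942 - 4 = 15.9536
grad_y = 2*3*3.3651 - 9 = 11.1906
Step 2: Gradient step.
x_raw = 2.4942 - 0.15*15.9536 = 0.1012
y_raw = 3.3651 - 0.15*11.1906 = 1.6865
Step 3: Project onto [0, 4].
x_proj = clip(0.1012) = 0.1012
y_proj = clip(1.6865) = 1.6865
Step 4: Evaluate f.
f(0.1012, 1.6865) = -7.0093


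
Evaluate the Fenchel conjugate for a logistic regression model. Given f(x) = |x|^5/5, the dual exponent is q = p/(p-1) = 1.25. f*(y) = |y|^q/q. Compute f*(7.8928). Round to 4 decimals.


The conjugate exponent q satisfies 1/p + 1/q = 1.
p = 5, so q = 5/(5 - 1) = 1.25
|y|^q = 7.8928^1.25 = 13.2294
f*(7.8928) = 13.2294 / 1.25 = 10.5835


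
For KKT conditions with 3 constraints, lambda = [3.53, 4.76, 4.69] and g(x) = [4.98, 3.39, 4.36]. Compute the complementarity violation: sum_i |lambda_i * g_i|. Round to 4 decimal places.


KKT complementary slackness check:
lambda_1 * g_1 = 3.53 * 4.98 = 17.5794
lambda_2 * g_2 = 4.76 * 3.39 = 16.1364
lambda_3 * g_3 = 4.69 * 4.36 = 20.4484
Total violation = 17.5794 + 16.1364 + 20.4484 = 54.1642


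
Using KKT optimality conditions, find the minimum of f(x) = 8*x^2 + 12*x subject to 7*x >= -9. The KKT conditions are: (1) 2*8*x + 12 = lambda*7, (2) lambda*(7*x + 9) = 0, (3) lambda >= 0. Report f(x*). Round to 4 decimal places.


Step 1: Try lambda = 0 (constraint inactive).
Stationarity: 2*8*x + 12 = 0
x* = -12/(2*8) = -0.75
Check constraint: 7*-0.75 = -5.25 >= -9 -- satisfied.
Step 2: Compute optimal value.
f(x*) = 8*(-0.75)^2 + 12*(-0.75) = -4.5


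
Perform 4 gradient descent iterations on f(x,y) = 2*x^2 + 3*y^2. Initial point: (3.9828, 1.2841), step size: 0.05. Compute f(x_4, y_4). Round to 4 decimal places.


Gradient descent on f(x,y) = 2*x^2 + 3*y^2.
Starting point: (3.9828, 1.2841), alpha = 0.05
Step 1: grad_x = 2*2*3.9828 = 15.9312, grad_y = 2*3*1.2841 = 7.7046
  x_1 = 3.9828 - 0.05*15.9312 = 3.1862
  y_1 = 1.2841 - 0.05*7.7046 = 0.8989
Step 2: grad_x = 2*2*3.1862 = 12.745, grad_y = 2*3*0.8989 = 5.3932
  x_2 = 3.1862 - 0.05*12.745 = 2.549
  y_2 = 0.8989 - 0.05*5.3932 = 0.6292
Step 3: grad_x = 2*2*2.549 = 10.196, grad_y = 2*3*0.6292 = 3.7753
  x_3 = 2.549 - 0.05*10.196 = 2.0392
  y_3 = 0.6292 - 0.05*3.7753 = 0.4404
Step 4: grad_x = 2*2*2.0392 = 8.1568, grad_y = 2*3*0.4404 = 2.6427
  x_4 = 2.0392 - 0.05*8.1568 = 1.6314
  y_4 = 0.4404 - 0.05*2.6427 = 0.3083
f(1.6314, 0.3083) = 2*1.6314^2 + 3*0.3083^2 = 5.6078


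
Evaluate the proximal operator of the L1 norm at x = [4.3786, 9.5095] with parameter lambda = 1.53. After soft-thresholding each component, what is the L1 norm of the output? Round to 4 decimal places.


Soft-thresholding with lambda = 1.53:
prox(4.3786) = sign(4.3786)*max(|4.3786| - 1.53, 0) = 2.8486
prox(9.5095) = sign(9.5095)*max(|9.5095| - 1.53, 0) = 7.9795
prox(x) = [2.8486, 7.9795]
||prox(x)||_1 = 2.8486 + 7.9795 = 10.8281


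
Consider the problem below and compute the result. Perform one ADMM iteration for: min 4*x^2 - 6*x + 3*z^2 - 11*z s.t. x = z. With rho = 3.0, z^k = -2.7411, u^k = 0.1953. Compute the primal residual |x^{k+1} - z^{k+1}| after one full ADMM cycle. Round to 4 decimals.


ADMM iteration with rho = 3.0, z^k = -2.7411, u^k = 0.1953
Step 1: x-update.
Minimize 4*x^2 - 6*x + (3.0/2)*(x + 2.7411 + 0.1953)^2
FOC: (2*4 + 3.0)*x = 6 + 3.0*(-2.7411 - 0.1953)
x^{k+1} = -0.2554
Step 2: z-update.
Minimize 3*z^2 - 11*z + (3.0/2)*(-0.2554 - z + 0.1953)^2
FOC: (2*3 + 3.0)*z = 11 + 3.0*(-0.2554 + 0.1953)
z^{k+1} = 1.2022
Step 3: u-update.
u^{k+1} = 0.1953 - 0.2554 - 1.2022 = -1.2623
Step 4: Primal residual = |-0.2554 - 1.2022| = 1.4576


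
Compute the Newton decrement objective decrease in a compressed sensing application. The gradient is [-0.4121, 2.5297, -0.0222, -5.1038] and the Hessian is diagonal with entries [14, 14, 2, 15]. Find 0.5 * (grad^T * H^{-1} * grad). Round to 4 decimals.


Step 1: H is diagonal, so H^(-1) * g = [-0.0294, 0.1807, -0.0111, -0.3403].
Step 2: g^T H^(-1) g = sum_i g_i^2 / H_ii
  = (-0.4121)^2/14 + (2.5297)^2/14 + (-0.0222)^2/2 + (-5.1038)^2/15
  = 0.0121 + 0.4571 + 0.0002 + 1.7366 = 2.2061
Step 3: Objective decrease = 0.5 * g^T H^(-1) g = 1.103


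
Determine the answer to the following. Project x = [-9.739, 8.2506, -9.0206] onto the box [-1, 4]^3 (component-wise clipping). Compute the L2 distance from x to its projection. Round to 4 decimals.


Project each component onto [-1, 4].
clip(-9.739) = -1.0, clip(8.2506) = 4.0, clip(-9.0206) = -1.0
Projection = [-1.0, 4.0, -1.0]
Squared diffs: [76.3701, 18.0676, 64.33]
Distance = sqrt(158.7677) = 12.6003


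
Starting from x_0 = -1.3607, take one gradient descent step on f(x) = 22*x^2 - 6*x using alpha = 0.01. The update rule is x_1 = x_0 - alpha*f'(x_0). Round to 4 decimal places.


We compute the gradient at x_0 and apply the update.
f'(x) = 44*x - 6
f'(-1.3607) = 44*-1.3607 - 6 = -65.8708
x_1 = -1.3607 - 0.01*-65.8708 = -0.702


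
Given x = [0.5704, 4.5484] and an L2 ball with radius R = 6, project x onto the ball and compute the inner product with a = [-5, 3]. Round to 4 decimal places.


Step 1: Compute ||x|| (intermediates to 6 decimals).
||x|| = sqrt(0.5704^2 + 4.5484^2) = 4.584026
Step 2: Project.
Since ||x|| <= R, proj = x (no scaling needed).
proj(x) = [0.5704, 4.5484]
Step 3: Dot product.
a^T * proj(x) = -5*0.5704 + 3*4.5484 = 10.7932


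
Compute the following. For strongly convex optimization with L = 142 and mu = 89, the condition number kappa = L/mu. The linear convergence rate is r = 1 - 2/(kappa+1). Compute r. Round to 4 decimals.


Step 1: Compute the condition number.
kappa = L/mu = 142/89 = 1.5955
Step 2: Compute the convergence rate.
r = 1 - 2/(kappa + 1) = 1 - 2*mu/(L + mu) = (L - mu)/(L + mu) = 53/231 = 0.2294


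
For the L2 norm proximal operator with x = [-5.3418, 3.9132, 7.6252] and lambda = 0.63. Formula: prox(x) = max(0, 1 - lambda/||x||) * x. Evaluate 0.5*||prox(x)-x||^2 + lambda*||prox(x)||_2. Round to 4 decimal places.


Step 1: Compute ||x||.
||x|| = 10.0991
Step 2: Compute scaling factor.
scale = max(0, 1 - 0.63/10.0991) = 0.9376
Step 3: prox(x) = [-5.0086, 3.6691, 7.1495]
||prox(x)|| = 9.4691
Step 4: Proximal objective.
0.5*||prox-x||^2 = 0.1985
lambda*||prox|| = 5.9655
Total = 6.164


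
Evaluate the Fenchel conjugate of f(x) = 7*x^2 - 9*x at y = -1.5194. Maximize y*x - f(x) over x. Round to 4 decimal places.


f*(y) = sup_x {y*x - a*x^2 - b*x} = sup_x {(y-b)*x - a*x^2}
FOC: (y - b) - 2a*x = 0 => x* = (y - b)/(2a)
x* = (-1.5194 + 9)/(2*7) = 0.5343
f*(-1.5194) = (y-b)^2/(4a) = (-1.5194 + 9)^2/(4*7)
= 55.9594/28 = 1.9985


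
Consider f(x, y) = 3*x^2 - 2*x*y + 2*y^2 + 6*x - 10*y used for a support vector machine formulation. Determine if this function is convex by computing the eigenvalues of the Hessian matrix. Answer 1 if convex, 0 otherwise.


The Hessian of f(x,y) = 3*x^2 - 2*x*y + 2*y^2 + 6*x - 10*y is:
H = [[6, -2], [-2, 4]]
Trace = 6 + 4 = 10
Determinant = 6*4 - (-2)^2 = 20
Discriminant = (10)^2 - 4*20 = 20.0
Eigenvalues: lambda_1 = 2.7639, lambda_2 = 7.2361
The function is convex.

1


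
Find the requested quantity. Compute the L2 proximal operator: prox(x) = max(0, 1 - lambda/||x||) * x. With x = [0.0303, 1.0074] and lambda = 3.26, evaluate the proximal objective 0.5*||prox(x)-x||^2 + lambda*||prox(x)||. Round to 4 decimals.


Step 1: Compute ||x||.
||x|| = 1.0079
Step 2: Compute scaling factor.
scale = max(0, 1 - 3.26/1.0079) = 0.0
Step 3: prox(x) = [0.0, 0.0]
||prox(x)|| = 0.0
Step 4: Proximal objective.
0.5*||prox-x||^2 = 0.5079
lambda*||prox|| = 0.0
Total = 0.5079


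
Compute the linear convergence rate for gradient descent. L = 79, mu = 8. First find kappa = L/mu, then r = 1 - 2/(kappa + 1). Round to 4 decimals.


Step 1: Compute the condition number.
kappa = L/mu = 79/8 = 9.875
Step 2: Compute the convergence rate.
r = 1 - 2/(kappa + 1) = 1 - 2*mu/(L + mu) = (L - mu)/(L + mu) = 71/87 = 0.8161


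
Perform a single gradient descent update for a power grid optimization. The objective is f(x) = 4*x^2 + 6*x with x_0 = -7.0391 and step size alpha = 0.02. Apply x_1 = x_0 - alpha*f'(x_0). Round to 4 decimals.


We compute the gradient at x_0 and apply the update.
f'(x) = 8*x + 6
f'(-7.0391) = 8*-7.0391 + 6 = -50.3128
x_1 = -7.0391 - 0.02*-50.3128 = -6.0328


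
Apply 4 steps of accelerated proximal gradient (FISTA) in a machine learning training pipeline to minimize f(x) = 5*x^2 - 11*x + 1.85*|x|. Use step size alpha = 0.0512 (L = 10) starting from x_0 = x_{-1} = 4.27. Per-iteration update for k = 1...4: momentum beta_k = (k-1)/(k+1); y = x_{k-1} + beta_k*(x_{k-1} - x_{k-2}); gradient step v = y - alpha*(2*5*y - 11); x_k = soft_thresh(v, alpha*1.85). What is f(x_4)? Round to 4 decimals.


FISTA on f(x) = 5*x^2 - 11*x + 1.85*|x|
L = 10, alpha = 0.0512
Iteration 1: beta = 0.0, y = 4.27 + 0.0*(4.27 - 4.27) = 4.27
  grad(y) = 31.7, v = y - alpha*grad = 2.647
  prox(v) = soft_thresh(2.647, 0.0947) = 2.5522
Iteration 2: beta = 0.3333, y = 2.5522 + 0.3333*(2.5522 - 4.27) = 1.9797
  grad(y) = 8.7965, v = y - alpha*grad = 1.5293
  prox(v) = soft_thresh(1.5293, 0.0947) = 1.4346
Iteration 3: beta = 0.5, y = 1.4346 + 0.5*(1.4346 - 2.5522) = 0.8757
  grad(y) = -2.2429, v = y - alpha*grad = 0.9905
  prox(v) = soft_thresh(0.9905, 0.0947) = 0.8958
Iteration 4: beta = 0.6, y = 0.8958 + 0.6*(0.8958 - 1.4346) = 0.5726
  grad(y) = -5.2741, v = y - alpha*grad = 0.8426
  prox(v) = soft_thresh(0.8426, 0.0947) = 0.7479
f(x_4) = 5*0.7479^2 - 11*0.7479 + 1.85*|0.7479| = -4.0465


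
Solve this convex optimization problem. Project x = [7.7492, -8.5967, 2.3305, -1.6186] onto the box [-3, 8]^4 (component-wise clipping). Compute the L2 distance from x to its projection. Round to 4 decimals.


Project each component onto [-3, 8].
clip(7.7492) = 7.7492, clip(-8.5967) = -3.0, clip(2.3305) = 2.3305, clip(-1.6186) = -1.6186
Projection = [7.7492, -3.0, 2.3305, -1.6186]
Squared diffs: [0.0, 31.3231, 0.0, 0.0]
Distance = sqrt(31.3231) = 5.5967


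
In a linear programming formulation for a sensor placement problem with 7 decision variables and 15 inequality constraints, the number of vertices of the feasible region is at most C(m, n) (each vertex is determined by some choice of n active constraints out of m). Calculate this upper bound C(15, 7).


Each vertex corresponds to some choice of n active constraints out of m, so the number of vertices is at most C(m, n) = m! / (n!(m-n)!).
m = 15, n = 7
Numerator: 15 * 14 * 13 * 12 * 11 * 10 * 9
Denominator: 7! = 5040
C(15, 7) = 6435


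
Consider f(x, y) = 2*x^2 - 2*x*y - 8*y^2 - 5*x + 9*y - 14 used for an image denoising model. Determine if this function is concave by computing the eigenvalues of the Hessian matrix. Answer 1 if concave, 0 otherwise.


The Hessian of f(x,y) = 2*x^2 - 2*x*y - 8*y^2 - 5*x + 9*y - 14 is:
H = [[4, -2], [-2, -16]]
Trace = 4 - 16 = -12
Determinant = 4*-16 - (-2)^2 = -68
Discriminant = (-12)^2 - 4*-68 = 416.0
Eigenvalues: lambda_1 = -16.198, lambda_2 = 4.198
The function is not concave.

0


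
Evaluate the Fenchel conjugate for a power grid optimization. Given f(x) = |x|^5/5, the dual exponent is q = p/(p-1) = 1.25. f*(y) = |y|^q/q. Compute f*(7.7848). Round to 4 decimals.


The conjugate exponent q satisfies 1/p + 1/q = 1.
p = 5, so q = 5/(5 - 1) = 1.25
|y|^q = 7.7848^1.25 = 13.0035
f*(7.7848) = 13.0035 / 1.25 = 10.4028


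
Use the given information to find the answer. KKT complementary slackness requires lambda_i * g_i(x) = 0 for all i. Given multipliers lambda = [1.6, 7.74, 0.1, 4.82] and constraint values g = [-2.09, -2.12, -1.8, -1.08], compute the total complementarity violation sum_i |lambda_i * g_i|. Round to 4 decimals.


KKT complementary slackness check:
lambda_1 * g_1 = 1.6 * -2.09 = -3.344
lambda_2 * g_2 = 7.74 * -2.12 = -16.4088
lambda_3 * g_3 = 0.1 * -1.8 = -0.18
lambda_4 * g_4 = 4.82 * -1.08 = -5.2056
Total violation = 3.344 + 16.4088 + 0.18 + 5.2056 = 25.1384


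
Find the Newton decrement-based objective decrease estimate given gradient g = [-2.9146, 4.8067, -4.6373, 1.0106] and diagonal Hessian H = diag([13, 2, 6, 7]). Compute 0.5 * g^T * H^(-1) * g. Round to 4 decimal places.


Step 1: H is diagonal, so H^(-1) * g = [-0.2242, 2.4034, -0.7729, 0.1444].
Step 2: g^T H^(-1) g = sum_i g_i^2 / H_ii
  = (-2.9146)^2/13 + (4.8067)^2/2 + (-4.6373)^2/6 + (1.0106)^2/7
  = 0.6535 + 11.5522 + 3.5841 + 0.1459 = 15.9356
Step 3: Objective decrease = 0.5 * g^T H^(-1) g = 7.9678


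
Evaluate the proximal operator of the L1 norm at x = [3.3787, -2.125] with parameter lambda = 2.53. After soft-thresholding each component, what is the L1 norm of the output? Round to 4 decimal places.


Soft-thresholding with lambda = 2.53:
prox(3.3787) = sign(3.3787)*max(|3.3787| - 2.53, 0) = 0.8487
prox(-2.125) = sign(-2.125)*max(|-2.125| - 2.53, 0) = 0.0
prox(x) = [0.8487, 0.0]
||prox(x)||_1 = 0.8487 + 0.0 = 0.8487


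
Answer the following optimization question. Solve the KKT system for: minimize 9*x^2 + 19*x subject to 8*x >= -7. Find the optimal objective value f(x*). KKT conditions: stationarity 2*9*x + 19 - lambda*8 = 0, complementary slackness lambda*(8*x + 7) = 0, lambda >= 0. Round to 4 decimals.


Step 1: Try lambda = 0 (constraint inactive).
x_unc = -19/(2*9) = -1.0556
Check: 8*-1.0556 = -8.4448 < -7 -- violated!
Step 2: Constraint must be active: 8*x = -7
x* = -7/8 = -0.875
lambda = (2*9*(-0.875) + 19)/8 = 0.4063
Step 3: Compute optimal value.
f(x*) = 9*(-0.875)^2 + 19*(-0.875) = -9.7344


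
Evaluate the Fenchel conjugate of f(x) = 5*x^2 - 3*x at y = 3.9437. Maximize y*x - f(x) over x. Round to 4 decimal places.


f*(y) = sup_x {y*x - a*x^2 - b*x} = sup_x {(y-b)*x - a*x^2}
FOC: (y - b) - 2a*x = 0 => x* = (y - b)/(2a)
x* = (3.9437 + 3)/(2*5) = 0.6944
f*(3.9437) = (y-b)^2/(4a) = (3.9437 + 3)^2/(4*5)
= 48.215/20 = 2.4107


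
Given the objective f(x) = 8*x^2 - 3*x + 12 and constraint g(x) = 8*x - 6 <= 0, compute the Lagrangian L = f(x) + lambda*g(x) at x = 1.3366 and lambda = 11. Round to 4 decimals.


Step 1: Evaluate f(x).
f(1.3366) = 8*1.3366^2 - 3*1.3366 + 12 = 22.2822
Step 2: Evaluate g(x).
g(1.3366) = 8*1.3366 - 6 = 4.6928
Step 3: Compute Lagrangian.
L = 22.2822 + 11*4.6928 = 73.903


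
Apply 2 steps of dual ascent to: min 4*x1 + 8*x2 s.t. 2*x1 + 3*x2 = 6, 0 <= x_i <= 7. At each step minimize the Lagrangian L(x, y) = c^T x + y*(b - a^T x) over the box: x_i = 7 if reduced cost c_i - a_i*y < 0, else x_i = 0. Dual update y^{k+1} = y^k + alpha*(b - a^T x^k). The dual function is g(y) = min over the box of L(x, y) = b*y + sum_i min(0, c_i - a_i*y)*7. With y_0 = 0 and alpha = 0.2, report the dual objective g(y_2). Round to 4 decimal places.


Dual ascent for LP: min 4*x1 + 8*x2, 2*x1 + 3*x2 = 6, 0 <= x_i <= 7
Step 1: y^k = 0.0, reduced costs: (4.0, 8.0)
  x^k = (0.0, 0.0), subgradient = b - a^T x = 6.0
  y^{k+1} = 0.0 + 0.2*6.0 = 1.2
Step 2: y^k = 1.2, reduced costs: (1.6, 4.4)
  x^k = (0.0, 0.0), subgradient = b - a^T x = 6.0
  y^{k+1} = 1.2 + 0.2*6.0 = 2.4
Dual objective at y_2 = 2.4: reduced costs (-0.8, 0.8), box minimizer x = (7.0, 0.0)
g(y_2) = b*y + (c1 - a1*y)*x1 + (c2 - a2*y)*x2 = 6*2.4 + (-0.8)*7.0 + 0.8*0.0 = 14.4 - 5.6 + 0.0 = 8.8


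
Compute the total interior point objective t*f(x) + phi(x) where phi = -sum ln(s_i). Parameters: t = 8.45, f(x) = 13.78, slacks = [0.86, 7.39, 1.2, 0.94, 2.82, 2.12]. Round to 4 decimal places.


Step 1: Compute log-barrier.
ln values: [-0.1508, 2.0001, 0.1823, -0.0619, 1.0367, 0.7514]
phi = -(-0.1508 + 2.0001 + 0.1823 - 0.0619 + 1.0367 + 0.7514) = -3.7579
Step 2: Compute augmented objective.
t*f(x) = 8.45*13.78 = 116.441
Total = 116.441 - 3.7579 = 112.6831


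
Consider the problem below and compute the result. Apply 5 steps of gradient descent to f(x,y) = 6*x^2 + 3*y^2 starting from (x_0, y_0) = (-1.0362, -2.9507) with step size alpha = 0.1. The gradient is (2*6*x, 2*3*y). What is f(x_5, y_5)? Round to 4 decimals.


Gradient descent on f(x,y) = 6*x^2 + 3*y^2.
Starting point: (-1.0362, -2.9507), alpha = 0.1
Step 1: grad_x = 2*6*-1.0362 = -12.4344, grad_y = 2*3*-2.9507 = -17.7042
  x_1 = -1.0362 - 0.1*-12.4344 = 0.2072
  y_1 = -2.9507 - 0.1*-17.7042 = -1.1803
Step 2: grad_x = 2*6*0.2072 = 2.4869, grad_y = 2*3*-1.1803 = -7.0817
  x_2 = 0.2072 - 0.1*2.4869 = -0.0414
  y_2 = -1.1803 - 0.1*-7.0817 = -0.4721
Step 3: grad_x = 2*6*-0.0414 = -0.4974, grad_y = 2*3*-0.4721 = -2.8327
  x_3 = -0.0414 - 0.1*-0.4974 = 0.0083
  y_3 = -0.4721 - 0.1*-2.8327 = -0.1888
Step 4: grad_x = 2*6*0.0083 = 0.0995, grad_y = 2*3*-0.1888 = -1.1331
  x_4 = 0.0083 - 0.1*0.0995 = -0.0017
  y_4 = -0.1888 - 0.1*-1.1331 = -0.0755
Step 5: grad_x = 2*6*-0.0017 = -0.0199, grad_y = 2*3*-0.0755 = -0.4532
  x_5 = -0.0017 - 0.1*-0.0199 = 0.0003
  y_5 = -0.0755 - 0.1*-0.4532 = -0.0302
f(0.0003, -0.0302) = 6*0.0003^2 + 3*(-0.0302)^2 = 0.0027


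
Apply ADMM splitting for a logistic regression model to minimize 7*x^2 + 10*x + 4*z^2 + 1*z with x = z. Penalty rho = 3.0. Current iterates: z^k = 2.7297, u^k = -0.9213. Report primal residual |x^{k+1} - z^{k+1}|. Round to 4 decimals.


ADMM iteration with rho = 3.0, z^k = 2.7297, u^k = -0.9213
Step 1: x-update.
Minimize 7*x^2 + 10*x + (3.0/2)*(x - 2.7297 - 0.9213)^2
FOC: (2*7 + 3.0)*x = -10 + 3.0*(2.7297 + 0.9213)
x^{k+1} = 0.0561
Step 2: z-update.
Minimize 4*z^2 + 1*z + (3.0/2)*(0.0561 - z - 0.9213)^2
FOC: (2*4 + 3.0)*z = -1 + 3.0*(0.0561 - 0.9213)
z^{k+1} = -0.3269
Step 3: u-update.
u^{k+1} = -0.9213 + 0.0561 + 0.3269 = -0.5384
Step 4: Primal residual = |0.0561 + 0.3269| = 0.3829


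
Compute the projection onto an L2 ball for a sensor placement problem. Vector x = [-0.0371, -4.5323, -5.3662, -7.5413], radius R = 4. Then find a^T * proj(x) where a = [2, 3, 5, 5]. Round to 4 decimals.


Step 1: Compute ||x|| (intermediates to 6 decimals).
||x|| = sqrt((-0.0371)^2 + (-4.5323)^2 + (-5.3662)^2 + (-7.5413)^2) = 10.305844
Step 2: Project.
Since ||x|| > R, scale = R/||x|| = 4/10.305844 = 0.388129, proj(x) = scale * x
proj(x) = [-0.0144, -1.759117, -2.082778, -2.926997]
Step 3: Dot product.
a^T * proj(x) = 2*(-0.0144) + 3*(-1.759117) + 5*(-2.082778) + 5*(-2.926997) = -30.355


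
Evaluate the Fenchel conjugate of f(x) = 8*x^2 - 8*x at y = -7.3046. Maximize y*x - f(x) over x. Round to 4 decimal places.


f*(y) = sup_x {y*x - a*x^2 - b*x} = sup_x {(y-b)*x - a*x^2}
FOC: (y - b) - 2a*x = 0 => x* = (y - b)/(2a)
x* = (-7.3046 + 8)/(2*8) = 0.0435
f*(-7.3046) = (y-b)^2/(4a) = (-7.3046 + 8)^2/(4*8)
= 0.4836/32 = 0.0151


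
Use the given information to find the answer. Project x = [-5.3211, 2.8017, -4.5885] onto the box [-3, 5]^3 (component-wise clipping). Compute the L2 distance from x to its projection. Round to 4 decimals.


Project each component onto [-3, 5].
clip(-5.3211) = -3.0, clip(2.8017) = 2.8017, clip(-4.5885) = -3.0
Projection = [-3.0, 2.8017, -3.0]
Squared diffs: [5.3875, 0.0, 2.5233]
Distance = sqrt(7.9108) = 2.8126


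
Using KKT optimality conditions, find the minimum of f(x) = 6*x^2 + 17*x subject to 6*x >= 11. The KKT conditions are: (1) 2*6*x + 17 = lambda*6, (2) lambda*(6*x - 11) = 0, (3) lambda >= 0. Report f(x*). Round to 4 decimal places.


Step 1: Try lambda = 0 (constraint inactive).
x_unc = -17/(2*6) = -1.4167
Check: 6*-1.4167 = -8.5002 < 11 -- violated!
Step 2: Constraint must be active: 6*x = 11
x* = 11/6 = 1.8333 (rounded; the exact value 11/6 is used below)
lambda = (2*6*(11/6) + 17)/6 = 6.5
Step 3: Compute optimal value.
f(x*) = 6*(11/6)^2 + 17*(11/6) = 51.3333
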